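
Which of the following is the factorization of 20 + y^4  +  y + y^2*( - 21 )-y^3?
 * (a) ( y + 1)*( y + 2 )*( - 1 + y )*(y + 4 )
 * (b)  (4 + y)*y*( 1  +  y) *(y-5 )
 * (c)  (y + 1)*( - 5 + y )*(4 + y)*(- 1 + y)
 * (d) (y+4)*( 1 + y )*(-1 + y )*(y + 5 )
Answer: c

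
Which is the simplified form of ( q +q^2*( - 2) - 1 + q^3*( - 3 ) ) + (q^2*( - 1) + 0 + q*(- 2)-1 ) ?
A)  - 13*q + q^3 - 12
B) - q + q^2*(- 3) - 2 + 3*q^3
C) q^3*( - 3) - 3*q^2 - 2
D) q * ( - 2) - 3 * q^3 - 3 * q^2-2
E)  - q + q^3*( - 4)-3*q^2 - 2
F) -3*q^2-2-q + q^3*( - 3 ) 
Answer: F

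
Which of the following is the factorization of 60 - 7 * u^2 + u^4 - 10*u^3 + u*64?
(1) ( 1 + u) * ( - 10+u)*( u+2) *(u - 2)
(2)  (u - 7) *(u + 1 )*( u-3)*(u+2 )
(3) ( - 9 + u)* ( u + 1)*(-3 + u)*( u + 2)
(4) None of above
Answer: 4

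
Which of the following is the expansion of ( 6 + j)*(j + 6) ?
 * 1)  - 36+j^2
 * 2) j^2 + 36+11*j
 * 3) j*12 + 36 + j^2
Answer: 3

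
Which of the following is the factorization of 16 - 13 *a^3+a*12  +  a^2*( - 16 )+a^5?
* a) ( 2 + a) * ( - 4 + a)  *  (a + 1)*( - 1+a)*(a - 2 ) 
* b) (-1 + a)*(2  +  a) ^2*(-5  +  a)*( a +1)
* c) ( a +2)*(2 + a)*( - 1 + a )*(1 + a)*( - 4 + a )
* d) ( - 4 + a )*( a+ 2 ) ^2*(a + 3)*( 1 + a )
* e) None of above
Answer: c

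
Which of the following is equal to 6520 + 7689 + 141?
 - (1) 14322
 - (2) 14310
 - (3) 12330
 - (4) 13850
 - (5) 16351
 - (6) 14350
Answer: 6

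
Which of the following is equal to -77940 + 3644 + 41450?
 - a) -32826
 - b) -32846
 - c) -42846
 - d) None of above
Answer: b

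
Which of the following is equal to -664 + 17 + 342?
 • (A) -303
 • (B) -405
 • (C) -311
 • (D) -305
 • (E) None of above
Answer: D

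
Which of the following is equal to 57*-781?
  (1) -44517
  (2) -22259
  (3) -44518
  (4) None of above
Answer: 1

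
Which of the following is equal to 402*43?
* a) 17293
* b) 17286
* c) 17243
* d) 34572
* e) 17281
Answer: b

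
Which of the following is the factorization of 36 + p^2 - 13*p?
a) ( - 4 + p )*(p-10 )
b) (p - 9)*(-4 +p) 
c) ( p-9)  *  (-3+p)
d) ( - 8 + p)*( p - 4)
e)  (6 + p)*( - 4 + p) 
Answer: b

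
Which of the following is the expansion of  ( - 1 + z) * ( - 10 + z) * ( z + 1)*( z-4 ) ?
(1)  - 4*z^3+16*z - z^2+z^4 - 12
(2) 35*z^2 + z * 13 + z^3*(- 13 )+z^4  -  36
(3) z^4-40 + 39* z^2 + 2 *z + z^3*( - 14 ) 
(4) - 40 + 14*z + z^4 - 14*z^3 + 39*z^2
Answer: 4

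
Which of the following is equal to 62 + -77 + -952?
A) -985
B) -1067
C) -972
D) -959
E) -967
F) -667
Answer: E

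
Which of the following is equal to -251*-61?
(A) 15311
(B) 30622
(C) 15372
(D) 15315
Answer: A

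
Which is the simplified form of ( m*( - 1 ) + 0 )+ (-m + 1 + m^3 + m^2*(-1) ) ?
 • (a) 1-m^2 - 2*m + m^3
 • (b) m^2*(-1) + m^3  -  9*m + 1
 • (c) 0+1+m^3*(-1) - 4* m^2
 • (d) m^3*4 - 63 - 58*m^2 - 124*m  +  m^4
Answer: a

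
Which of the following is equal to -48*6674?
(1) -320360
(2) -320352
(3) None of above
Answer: 2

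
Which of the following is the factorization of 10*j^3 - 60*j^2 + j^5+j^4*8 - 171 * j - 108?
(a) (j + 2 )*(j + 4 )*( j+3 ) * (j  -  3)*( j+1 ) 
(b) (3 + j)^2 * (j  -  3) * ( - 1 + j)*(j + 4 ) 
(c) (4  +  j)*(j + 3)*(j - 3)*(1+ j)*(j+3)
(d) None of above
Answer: c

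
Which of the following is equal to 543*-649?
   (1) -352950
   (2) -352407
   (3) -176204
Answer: 2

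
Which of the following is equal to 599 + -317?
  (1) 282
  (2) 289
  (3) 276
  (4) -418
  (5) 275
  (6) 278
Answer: 1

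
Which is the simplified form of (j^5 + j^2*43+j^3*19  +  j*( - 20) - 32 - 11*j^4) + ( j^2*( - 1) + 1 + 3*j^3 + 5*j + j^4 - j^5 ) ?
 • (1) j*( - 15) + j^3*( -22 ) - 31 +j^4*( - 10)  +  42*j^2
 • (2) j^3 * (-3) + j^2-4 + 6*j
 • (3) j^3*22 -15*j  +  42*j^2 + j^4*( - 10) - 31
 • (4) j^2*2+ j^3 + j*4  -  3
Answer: 3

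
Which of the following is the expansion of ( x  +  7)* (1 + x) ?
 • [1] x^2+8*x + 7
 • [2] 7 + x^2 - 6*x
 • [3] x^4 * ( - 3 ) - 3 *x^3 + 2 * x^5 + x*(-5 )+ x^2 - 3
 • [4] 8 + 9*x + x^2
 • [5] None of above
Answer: 1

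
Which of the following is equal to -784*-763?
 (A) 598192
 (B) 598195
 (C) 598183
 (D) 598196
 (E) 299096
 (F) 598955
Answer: A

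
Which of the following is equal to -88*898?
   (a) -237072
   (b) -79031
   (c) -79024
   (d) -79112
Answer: c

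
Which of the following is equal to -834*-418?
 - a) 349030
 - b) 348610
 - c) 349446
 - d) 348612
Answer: d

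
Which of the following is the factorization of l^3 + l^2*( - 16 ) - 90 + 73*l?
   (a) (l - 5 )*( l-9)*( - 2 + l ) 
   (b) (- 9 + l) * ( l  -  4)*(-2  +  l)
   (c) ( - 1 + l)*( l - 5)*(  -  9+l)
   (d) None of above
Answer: a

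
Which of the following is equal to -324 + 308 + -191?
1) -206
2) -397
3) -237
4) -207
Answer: 4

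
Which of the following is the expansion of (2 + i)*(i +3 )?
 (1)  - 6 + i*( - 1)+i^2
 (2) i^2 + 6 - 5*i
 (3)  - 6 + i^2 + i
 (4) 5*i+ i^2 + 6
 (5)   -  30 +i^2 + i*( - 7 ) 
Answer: 4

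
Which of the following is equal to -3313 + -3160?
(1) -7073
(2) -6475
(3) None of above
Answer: 3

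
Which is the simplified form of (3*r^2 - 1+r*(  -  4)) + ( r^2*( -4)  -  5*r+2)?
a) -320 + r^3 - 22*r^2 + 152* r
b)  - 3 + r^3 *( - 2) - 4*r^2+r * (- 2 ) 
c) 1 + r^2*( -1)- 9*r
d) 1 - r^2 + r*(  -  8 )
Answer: c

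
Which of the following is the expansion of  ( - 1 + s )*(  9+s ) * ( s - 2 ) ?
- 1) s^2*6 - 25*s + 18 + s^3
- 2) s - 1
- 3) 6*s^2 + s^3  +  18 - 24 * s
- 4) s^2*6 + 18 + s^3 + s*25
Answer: 1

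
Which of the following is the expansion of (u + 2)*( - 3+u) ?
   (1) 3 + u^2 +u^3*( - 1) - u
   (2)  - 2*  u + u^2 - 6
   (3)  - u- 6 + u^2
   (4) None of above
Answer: 3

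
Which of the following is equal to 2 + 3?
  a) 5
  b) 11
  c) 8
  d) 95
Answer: a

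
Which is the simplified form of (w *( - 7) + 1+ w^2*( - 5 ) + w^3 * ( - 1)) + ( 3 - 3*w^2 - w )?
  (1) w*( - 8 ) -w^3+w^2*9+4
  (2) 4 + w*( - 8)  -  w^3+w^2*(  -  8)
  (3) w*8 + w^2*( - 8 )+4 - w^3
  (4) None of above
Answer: 2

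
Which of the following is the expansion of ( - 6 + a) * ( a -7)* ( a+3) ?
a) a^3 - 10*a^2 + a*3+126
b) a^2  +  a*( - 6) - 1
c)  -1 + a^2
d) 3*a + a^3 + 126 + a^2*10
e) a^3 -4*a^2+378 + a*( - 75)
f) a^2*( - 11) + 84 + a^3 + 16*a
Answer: a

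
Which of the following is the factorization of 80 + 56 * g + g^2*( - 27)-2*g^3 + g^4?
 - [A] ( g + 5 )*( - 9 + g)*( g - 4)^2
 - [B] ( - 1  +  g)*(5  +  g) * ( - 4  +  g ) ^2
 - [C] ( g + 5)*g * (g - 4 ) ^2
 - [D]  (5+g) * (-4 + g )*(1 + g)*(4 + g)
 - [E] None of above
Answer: E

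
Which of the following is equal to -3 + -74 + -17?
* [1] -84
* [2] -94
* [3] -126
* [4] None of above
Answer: 2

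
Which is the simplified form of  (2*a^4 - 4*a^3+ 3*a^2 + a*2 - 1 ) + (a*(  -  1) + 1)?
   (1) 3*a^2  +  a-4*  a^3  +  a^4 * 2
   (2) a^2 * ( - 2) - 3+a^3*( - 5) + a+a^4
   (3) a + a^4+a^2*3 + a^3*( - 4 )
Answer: 1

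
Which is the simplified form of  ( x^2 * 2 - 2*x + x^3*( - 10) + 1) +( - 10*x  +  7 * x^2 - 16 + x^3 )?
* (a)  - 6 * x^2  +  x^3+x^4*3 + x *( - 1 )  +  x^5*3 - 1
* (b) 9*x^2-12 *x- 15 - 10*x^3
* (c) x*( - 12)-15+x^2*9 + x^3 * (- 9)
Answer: c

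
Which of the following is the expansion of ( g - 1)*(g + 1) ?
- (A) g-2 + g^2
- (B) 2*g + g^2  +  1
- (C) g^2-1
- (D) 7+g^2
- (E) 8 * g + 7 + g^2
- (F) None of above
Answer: C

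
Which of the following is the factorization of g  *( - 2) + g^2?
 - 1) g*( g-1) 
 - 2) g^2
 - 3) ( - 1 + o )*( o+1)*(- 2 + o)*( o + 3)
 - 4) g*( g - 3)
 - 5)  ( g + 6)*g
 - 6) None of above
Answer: 6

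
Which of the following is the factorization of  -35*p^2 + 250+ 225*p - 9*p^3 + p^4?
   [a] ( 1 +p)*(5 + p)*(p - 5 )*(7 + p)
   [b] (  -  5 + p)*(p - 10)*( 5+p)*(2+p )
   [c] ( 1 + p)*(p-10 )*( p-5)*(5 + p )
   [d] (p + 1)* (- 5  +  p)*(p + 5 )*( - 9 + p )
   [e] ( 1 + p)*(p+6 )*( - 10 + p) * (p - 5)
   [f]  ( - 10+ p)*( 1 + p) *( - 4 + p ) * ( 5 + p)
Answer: c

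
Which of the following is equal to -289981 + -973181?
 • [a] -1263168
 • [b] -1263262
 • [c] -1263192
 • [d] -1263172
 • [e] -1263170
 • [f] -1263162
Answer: f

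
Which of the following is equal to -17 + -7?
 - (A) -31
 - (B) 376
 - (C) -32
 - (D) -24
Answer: D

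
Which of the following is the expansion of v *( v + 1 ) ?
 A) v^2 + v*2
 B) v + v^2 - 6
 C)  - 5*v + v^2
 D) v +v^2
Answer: D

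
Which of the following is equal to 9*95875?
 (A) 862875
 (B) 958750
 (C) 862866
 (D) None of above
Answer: A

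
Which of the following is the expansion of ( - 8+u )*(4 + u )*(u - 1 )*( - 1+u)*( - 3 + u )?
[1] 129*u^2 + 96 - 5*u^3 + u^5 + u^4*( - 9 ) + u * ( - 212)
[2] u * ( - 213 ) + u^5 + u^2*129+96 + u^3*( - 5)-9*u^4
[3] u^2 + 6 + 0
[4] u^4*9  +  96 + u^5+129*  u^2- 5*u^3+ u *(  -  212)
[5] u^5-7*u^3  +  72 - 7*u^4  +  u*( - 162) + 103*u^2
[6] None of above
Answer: 1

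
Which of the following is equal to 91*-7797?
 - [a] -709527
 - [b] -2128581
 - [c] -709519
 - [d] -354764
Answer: a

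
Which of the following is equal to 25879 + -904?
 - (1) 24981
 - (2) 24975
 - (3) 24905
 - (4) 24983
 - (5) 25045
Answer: 2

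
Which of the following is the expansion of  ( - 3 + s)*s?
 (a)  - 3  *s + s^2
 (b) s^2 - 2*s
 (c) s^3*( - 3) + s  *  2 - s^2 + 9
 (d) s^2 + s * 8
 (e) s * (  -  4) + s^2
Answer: a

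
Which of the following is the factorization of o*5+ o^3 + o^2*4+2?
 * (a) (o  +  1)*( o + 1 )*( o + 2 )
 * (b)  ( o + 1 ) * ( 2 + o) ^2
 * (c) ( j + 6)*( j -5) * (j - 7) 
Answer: a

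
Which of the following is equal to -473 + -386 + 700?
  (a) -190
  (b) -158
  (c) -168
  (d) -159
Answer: d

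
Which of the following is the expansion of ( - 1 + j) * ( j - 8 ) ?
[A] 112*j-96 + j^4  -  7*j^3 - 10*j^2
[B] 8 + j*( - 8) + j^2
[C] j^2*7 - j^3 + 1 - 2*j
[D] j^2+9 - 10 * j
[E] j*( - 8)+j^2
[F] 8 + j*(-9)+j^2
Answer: F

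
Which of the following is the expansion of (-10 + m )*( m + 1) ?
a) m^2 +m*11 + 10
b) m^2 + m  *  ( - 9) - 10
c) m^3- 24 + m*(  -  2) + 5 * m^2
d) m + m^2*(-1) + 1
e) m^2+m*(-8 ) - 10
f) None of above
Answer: b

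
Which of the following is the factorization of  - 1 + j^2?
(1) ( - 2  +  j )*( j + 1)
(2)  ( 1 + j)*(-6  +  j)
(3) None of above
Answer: 3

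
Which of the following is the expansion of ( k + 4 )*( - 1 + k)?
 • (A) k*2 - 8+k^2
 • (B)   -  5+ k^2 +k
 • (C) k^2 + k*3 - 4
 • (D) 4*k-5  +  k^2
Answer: C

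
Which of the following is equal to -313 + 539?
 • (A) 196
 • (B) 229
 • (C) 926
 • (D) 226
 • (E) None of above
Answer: D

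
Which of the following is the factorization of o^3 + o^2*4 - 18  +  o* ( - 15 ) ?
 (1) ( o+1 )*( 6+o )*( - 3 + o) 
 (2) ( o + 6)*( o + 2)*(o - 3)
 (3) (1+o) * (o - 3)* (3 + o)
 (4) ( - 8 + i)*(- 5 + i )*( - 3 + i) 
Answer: 1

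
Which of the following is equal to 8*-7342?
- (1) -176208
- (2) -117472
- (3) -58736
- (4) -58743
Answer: 3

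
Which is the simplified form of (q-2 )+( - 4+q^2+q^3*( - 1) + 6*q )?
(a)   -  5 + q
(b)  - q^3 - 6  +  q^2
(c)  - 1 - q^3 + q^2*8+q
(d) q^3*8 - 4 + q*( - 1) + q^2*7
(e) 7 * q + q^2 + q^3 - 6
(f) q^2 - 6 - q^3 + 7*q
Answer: f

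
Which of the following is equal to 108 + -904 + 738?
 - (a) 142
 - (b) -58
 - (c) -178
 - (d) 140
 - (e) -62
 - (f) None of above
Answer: b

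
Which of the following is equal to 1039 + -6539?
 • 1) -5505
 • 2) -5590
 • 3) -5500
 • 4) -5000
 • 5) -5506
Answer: 3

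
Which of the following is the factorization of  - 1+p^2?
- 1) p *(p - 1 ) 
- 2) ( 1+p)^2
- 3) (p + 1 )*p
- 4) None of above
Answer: 4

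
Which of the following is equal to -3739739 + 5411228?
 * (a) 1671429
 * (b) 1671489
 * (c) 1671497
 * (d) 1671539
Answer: b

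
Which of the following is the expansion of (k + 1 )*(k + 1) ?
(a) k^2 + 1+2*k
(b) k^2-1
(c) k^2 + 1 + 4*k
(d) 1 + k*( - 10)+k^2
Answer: a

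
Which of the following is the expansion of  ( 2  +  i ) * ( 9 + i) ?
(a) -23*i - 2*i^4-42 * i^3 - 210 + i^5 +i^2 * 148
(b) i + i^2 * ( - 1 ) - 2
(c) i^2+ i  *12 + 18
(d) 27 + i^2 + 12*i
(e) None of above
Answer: e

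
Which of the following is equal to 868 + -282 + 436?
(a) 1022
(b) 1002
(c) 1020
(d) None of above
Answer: a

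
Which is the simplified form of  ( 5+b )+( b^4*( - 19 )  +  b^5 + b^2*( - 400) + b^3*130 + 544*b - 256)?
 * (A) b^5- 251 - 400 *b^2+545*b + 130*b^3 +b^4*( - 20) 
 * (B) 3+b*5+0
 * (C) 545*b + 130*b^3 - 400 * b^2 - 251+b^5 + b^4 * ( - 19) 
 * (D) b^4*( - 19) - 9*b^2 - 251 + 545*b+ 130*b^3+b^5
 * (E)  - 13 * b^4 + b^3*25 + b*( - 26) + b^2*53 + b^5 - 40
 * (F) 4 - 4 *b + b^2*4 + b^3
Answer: C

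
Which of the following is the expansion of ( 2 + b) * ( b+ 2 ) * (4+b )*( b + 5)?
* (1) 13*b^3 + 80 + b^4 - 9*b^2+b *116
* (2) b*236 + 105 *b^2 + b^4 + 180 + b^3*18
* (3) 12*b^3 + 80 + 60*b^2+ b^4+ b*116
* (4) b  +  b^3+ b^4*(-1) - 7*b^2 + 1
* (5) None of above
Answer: 5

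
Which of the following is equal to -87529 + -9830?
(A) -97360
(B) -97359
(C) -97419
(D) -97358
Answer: B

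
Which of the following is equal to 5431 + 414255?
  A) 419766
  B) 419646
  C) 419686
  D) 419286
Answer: C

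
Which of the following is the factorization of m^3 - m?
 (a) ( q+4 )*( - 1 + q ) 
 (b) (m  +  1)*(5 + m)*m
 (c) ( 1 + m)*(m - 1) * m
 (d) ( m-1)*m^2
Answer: c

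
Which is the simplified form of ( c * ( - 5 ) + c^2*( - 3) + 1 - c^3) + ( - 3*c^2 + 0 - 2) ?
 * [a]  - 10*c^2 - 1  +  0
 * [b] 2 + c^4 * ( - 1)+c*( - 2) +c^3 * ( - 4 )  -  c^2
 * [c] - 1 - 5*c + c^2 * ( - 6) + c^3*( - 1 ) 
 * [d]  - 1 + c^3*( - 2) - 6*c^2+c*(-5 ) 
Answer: c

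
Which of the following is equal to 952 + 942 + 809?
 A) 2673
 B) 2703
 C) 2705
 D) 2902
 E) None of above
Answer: B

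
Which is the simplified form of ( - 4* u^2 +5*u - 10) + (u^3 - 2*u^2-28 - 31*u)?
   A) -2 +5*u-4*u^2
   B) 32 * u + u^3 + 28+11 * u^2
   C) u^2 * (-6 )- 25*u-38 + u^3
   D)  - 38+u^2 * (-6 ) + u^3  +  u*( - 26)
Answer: D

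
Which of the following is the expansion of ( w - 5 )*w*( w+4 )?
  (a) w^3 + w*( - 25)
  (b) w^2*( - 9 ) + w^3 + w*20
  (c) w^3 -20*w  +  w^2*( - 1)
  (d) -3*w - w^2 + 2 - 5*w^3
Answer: c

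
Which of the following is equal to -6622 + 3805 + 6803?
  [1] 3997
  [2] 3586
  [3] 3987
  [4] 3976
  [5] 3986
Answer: 5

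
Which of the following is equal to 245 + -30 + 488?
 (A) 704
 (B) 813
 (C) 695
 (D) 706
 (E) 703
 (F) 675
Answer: E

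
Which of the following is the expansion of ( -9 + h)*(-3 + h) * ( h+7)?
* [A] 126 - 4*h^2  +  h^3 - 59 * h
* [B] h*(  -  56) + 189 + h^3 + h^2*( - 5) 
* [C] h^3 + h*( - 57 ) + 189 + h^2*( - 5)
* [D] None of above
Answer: C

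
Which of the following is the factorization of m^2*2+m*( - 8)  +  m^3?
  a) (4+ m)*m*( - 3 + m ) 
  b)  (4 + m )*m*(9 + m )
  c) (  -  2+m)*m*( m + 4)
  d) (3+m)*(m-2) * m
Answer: c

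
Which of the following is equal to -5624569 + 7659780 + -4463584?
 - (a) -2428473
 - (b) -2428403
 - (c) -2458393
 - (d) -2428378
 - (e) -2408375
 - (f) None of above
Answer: f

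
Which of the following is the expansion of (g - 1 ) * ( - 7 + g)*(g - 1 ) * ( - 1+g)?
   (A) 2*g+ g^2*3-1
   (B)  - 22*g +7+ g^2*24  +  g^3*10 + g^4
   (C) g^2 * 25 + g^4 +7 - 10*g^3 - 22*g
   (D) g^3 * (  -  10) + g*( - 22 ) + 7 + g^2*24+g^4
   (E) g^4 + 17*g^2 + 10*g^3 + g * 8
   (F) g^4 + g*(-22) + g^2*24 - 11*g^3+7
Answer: D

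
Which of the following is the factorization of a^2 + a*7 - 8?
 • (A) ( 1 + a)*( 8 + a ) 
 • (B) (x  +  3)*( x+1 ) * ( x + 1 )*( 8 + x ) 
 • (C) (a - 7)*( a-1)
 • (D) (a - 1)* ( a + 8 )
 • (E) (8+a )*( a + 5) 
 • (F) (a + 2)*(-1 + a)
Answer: D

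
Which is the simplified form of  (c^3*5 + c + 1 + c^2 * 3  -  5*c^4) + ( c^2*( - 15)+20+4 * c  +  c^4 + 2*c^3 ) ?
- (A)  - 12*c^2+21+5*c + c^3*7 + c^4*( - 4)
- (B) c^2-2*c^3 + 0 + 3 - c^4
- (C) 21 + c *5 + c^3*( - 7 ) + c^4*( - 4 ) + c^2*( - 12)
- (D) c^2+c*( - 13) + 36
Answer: A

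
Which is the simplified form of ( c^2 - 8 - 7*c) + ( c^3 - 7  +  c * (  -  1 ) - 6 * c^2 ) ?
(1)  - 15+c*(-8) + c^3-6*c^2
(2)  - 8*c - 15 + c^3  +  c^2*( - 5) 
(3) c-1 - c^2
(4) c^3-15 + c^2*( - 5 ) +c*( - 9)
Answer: 2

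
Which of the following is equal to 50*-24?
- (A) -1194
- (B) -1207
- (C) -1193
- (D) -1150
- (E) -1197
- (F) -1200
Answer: F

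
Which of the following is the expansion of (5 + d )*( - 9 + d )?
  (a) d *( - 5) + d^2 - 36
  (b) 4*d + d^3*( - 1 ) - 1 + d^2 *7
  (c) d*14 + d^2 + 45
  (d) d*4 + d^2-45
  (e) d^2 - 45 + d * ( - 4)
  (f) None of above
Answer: e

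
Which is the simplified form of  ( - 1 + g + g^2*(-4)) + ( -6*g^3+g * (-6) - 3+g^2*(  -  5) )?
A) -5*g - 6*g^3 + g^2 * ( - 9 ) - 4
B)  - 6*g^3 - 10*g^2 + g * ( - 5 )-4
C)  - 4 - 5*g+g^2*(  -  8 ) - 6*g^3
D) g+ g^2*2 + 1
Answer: A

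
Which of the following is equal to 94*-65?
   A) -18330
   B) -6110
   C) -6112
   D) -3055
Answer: B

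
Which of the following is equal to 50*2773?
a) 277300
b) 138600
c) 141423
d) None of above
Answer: d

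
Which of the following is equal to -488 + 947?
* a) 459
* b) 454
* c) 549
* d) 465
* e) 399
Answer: a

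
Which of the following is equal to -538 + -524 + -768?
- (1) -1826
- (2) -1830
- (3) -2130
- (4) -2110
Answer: 2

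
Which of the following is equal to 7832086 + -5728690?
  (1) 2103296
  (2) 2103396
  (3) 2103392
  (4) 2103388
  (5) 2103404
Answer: 2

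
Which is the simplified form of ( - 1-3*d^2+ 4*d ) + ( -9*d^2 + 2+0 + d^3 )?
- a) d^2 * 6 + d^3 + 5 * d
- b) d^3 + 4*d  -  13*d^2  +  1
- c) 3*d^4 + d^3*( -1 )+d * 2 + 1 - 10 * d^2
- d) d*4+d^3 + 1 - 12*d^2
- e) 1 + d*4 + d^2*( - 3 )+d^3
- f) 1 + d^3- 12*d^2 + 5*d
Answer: d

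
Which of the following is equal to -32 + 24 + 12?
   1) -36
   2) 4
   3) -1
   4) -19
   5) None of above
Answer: 2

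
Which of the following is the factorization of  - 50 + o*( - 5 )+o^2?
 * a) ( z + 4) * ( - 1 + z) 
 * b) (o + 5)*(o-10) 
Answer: b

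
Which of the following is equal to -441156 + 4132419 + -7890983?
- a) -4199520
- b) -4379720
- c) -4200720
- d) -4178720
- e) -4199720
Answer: e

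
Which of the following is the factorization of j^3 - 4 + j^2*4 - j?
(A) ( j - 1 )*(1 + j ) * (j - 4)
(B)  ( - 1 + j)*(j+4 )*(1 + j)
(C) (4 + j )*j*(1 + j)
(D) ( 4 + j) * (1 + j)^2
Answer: B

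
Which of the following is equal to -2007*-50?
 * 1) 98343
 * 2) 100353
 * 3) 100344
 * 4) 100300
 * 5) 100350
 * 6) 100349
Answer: 5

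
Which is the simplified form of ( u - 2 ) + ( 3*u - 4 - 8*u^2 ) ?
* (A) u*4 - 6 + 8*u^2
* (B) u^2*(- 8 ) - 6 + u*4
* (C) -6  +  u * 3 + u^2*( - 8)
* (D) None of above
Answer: B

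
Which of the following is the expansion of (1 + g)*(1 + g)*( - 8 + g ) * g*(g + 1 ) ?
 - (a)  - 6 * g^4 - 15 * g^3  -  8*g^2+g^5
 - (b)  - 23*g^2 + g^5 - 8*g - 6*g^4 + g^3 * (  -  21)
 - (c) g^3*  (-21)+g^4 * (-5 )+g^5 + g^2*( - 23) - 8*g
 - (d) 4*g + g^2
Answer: c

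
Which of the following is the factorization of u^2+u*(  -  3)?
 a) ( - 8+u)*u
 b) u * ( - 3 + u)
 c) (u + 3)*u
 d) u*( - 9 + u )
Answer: b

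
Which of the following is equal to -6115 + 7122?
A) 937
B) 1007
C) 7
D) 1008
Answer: B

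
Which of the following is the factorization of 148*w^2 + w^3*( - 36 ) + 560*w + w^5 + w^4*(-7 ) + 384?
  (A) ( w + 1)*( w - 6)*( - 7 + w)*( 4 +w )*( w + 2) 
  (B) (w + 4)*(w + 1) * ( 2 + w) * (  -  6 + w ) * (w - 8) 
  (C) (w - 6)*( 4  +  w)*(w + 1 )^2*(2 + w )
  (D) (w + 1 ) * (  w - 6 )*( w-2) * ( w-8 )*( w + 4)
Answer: B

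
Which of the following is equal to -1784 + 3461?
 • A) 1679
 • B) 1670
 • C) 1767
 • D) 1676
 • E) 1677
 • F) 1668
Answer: E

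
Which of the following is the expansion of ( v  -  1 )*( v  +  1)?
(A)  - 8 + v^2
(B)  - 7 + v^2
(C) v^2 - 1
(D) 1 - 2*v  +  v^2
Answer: C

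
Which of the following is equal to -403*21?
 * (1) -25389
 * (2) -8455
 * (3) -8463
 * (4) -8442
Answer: 3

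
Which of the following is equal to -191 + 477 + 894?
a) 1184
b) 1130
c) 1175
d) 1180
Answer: d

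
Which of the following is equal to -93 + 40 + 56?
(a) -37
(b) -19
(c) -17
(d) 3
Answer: d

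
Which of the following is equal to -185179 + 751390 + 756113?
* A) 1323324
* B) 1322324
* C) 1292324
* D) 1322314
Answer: B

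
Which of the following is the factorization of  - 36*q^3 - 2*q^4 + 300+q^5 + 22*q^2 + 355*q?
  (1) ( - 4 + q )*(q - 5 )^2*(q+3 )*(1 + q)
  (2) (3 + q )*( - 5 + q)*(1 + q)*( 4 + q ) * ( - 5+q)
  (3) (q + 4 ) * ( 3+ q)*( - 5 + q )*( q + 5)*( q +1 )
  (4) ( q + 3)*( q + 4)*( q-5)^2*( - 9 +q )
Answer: 2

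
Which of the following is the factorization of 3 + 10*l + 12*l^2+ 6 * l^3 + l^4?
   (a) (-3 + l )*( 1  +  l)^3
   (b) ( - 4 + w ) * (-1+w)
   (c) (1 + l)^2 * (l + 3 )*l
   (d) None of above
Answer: d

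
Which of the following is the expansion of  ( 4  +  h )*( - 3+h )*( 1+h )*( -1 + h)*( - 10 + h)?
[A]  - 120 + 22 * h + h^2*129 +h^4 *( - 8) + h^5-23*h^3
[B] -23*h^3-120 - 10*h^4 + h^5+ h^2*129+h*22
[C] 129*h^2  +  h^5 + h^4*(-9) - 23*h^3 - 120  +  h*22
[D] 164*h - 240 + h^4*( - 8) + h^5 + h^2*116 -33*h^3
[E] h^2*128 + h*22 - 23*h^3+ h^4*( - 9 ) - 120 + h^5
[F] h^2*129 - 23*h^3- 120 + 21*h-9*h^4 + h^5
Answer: C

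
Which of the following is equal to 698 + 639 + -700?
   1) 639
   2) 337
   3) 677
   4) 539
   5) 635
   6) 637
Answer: 6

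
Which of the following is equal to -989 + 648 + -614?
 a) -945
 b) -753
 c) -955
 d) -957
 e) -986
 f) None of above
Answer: c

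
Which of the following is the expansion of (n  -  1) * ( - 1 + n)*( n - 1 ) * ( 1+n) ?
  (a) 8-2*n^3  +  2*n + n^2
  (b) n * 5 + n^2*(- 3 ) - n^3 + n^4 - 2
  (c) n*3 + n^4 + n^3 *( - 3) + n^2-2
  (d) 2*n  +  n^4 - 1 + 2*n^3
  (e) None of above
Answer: e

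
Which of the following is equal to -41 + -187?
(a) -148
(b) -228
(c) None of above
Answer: b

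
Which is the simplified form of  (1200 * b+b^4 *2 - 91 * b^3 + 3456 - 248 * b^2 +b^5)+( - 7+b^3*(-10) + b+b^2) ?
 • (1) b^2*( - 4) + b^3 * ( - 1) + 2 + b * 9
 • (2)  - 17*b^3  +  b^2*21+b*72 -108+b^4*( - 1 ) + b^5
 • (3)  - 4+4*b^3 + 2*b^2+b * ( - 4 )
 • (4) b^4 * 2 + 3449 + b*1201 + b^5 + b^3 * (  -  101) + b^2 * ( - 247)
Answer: 4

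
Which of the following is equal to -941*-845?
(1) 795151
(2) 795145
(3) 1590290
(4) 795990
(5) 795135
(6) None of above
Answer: 2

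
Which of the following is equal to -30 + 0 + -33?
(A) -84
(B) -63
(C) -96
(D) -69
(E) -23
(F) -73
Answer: B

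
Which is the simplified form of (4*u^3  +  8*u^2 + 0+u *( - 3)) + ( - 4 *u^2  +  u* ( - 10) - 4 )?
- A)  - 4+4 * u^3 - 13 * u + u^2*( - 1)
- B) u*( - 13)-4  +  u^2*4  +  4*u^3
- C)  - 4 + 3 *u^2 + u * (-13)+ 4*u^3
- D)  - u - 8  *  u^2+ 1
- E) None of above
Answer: B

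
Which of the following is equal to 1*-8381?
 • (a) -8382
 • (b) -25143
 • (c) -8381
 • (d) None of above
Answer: c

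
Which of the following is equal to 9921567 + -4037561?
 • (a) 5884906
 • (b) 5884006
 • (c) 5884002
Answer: b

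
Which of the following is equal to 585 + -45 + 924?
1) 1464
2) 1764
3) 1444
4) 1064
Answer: 1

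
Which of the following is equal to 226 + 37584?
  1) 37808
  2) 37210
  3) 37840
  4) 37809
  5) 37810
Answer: 5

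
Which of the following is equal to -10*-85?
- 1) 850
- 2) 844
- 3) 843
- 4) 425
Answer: 1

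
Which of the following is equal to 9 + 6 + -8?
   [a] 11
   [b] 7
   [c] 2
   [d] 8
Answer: b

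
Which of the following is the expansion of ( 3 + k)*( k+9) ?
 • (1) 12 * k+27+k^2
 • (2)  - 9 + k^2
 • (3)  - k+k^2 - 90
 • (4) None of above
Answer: 1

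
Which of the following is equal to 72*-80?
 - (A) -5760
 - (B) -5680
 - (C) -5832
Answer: A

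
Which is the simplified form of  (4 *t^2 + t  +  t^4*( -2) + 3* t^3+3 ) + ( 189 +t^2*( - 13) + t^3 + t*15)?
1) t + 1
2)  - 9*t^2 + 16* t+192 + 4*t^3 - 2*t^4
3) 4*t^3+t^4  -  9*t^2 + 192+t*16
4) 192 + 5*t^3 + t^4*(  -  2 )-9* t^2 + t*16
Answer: 2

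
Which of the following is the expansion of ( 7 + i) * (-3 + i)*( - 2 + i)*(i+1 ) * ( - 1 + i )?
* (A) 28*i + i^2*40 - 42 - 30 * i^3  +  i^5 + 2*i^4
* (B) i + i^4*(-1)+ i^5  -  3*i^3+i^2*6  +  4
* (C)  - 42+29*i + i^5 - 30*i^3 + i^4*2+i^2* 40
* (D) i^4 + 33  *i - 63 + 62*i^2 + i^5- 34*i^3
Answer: C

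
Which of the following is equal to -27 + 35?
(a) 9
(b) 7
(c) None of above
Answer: c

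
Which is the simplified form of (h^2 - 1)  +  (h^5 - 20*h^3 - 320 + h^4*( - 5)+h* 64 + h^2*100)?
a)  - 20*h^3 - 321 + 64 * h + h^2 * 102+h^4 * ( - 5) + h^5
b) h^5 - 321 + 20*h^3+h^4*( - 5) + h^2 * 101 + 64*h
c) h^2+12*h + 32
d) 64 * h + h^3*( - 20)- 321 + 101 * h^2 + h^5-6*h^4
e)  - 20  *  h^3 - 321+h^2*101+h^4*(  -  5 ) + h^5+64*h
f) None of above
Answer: e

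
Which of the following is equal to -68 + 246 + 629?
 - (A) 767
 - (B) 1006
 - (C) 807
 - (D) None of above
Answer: C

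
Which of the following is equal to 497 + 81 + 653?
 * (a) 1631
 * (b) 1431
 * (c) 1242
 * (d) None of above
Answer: d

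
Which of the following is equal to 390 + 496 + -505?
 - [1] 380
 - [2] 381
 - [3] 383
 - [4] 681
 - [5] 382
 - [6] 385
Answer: 2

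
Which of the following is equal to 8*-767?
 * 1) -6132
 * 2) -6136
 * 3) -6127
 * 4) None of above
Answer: 2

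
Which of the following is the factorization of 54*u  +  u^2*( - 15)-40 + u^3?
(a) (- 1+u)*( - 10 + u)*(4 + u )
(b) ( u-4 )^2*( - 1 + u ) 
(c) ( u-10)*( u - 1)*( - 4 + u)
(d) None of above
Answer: c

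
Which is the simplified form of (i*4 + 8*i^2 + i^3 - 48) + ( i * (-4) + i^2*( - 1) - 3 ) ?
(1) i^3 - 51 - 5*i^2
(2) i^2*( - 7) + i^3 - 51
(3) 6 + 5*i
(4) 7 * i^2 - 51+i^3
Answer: 4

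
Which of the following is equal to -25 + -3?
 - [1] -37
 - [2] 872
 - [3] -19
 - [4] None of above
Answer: 4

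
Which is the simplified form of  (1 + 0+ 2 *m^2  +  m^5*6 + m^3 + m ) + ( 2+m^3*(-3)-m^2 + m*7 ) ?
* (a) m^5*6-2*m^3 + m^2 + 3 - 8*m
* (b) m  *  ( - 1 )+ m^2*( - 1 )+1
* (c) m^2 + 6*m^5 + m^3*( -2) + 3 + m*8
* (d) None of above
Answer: c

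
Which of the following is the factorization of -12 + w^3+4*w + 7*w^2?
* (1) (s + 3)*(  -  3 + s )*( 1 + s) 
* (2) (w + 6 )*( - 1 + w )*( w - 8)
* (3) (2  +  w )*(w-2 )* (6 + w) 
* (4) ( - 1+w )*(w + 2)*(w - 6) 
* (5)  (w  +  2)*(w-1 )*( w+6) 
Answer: 5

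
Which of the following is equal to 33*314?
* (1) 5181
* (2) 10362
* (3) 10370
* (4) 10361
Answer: 2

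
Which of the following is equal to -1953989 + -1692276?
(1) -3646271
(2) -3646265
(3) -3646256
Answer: 2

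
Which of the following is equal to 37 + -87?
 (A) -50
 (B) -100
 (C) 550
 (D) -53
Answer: A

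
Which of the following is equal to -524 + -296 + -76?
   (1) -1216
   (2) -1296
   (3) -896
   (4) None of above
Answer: 3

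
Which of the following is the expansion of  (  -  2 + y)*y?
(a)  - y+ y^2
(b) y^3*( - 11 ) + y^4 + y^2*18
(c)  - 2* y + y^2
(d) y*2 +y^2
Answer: c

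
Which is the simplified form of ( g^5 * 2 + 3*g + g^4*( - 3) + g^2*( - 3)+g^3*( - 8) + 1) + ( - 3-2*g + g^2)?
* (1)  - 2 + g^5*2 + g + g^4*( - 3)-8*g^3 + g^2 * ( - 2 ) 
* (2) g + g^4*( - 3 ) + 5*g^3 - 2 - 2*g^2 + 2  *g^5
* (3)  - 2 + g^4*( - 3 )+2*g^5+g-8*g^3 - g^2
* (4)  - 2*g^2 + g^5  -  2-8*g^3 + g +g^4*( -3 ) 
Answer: 1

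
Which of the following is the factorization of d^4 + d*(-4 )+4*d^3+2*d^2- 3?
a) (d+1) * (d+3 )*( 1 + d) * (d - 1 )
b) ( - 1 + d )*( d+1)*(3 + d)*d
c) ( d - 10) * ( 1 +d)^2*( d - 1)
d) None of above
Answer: a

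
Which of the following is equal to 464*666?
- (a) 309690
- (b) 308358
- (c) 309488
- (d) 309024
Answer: d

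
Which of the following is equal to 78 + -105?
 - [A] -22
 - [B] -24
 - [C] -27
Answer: C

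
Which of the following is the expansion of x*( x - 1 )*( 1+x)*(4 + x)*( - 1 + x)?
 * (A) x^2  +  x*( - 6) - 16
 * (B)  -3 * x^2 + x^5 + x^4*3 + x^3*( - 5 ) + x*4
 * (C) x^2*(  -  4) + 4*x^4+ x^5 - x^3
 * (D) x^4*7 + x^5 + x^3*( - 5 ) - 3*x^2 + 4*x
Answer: B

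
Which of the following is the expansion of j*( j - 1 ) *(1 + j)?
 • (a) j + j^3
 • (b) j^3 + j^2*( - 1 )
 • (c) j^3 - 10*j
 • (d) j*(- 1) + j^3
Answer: d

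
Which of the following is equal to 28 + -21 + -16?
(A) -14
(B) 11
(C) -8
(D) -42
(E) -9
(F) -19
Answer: E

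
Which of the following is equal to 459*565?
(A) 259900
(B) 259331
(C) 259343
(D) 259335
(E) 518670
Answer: D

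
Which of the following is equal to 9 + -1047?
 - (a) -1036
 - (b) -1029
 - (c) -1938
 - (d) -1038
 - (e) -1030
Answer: d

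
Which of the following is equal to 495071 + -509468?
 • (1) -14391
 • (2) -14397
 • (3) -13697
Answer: 2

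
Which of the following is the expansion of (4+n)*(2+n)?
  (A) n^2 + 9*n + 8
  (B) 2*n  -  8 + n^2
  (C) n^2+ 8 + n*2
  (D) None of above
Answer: D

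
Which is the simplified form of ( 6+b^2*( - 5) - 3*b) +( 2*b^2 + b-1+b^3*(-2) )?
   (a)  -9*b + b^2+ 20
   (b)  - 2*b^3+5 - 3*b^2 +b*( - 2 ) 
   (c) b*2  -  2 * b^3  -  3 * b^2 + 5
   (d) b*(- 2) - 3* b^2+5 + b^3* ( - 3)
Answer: b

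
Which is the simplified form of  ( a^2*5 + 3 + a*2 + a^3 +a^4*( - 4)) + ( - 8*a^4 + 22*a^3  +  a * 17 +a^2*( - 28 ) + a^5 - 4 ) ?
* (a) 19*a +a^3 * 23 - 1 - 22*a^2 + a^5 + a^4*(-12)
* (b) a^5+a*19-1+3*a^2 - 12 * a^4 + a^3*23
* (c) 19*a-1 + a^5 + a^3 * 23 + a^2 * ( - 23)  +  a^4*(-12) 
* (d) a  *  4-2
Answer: c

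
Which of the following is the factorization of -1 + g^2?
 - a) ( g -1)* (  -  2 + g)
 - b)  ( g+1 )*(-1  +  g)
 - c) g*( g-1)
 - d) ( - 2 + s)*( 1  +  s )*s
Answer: b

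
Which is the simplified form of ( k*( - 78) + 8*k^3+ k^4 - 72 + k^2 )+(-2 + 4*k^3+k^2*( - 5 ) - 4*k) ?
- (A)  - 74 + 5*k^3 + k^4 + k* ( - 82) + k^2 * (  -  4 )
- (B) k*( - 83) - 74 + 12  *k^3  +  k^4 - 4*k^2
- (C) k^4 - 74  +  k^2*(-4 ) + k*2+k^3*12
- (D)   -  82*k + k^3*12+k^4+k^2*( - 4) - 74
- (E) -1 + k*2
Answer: D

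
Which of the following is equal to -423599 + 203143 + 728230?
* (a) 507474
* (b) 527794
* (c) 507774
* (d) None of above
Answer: c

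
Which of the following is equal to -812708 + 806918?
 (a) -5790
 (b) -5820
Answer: a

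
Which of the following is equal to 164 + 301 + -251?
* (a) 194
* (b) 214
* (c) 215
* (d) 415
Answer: b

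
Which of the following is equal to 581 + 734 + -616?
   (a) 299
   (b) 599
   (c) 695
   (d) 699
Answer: d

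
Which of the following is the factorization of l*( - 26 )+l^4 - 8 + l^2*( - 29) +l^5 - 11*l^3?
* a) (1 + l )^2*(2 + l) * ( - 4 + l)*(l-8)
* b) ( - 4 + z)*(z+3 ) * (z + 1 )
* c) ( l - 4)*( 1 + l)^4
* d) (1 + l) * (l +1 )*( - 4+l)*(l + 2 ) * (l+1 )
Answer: d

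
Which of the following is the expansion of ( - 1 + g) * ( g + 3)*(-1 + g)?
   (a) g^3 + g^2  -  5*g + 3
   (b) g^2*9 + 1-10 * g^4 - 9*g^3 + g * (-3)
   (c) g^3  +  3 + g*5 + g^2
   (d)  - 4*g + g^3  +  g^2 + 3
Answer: a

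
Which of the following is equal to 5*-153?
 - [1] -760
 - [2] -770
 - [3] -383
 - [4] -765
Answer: 4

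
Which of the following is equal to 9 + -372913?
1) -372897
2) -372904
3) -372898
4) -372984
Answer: 2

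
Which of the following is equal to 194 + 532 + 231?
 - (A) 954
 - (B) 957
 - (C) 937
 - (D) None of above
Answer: B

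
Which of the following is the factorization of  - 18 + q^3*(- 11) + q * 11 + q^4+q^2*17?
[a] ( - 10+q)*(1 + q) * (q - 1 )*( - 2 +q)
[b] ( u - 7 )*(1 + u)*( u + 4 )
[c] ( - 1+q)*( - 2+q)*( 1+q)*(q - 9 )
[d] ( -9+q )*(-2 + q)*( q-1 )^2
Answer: c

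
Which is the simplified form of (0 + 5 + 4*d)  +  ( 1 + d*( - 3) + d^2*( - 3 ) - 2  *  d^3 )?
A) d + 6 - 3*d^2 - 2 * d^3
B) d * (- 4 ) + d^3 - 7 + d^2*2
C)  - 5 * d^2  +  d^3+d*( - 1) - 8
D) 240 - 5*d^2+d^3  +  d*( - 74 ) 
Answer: A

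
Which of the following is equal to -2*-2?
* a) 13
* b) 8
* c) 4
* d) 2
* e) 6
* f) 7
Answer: c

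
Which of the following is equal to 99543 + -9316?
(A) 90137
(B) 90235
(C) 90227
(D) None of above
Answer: C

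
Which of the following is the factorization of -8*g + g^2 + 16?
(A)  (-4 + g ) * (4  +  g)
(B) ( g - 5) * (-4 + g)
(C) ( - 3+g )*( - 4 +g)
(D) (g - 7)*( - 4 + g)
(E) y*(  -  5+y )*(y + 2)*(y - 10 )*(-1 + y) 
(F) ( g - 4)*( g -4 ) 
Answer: F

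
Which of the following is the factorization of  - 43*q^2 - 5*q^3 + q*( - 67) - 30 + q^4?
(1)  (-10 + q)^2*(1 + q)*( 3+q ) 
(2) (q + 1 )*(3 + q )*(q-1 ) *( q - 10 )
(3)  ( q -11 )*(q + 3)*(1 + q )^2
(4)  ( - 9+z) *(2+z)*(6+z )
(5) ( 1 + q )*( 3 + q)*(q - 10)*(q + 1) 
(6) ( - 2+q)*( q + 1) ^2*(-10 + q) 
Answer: 5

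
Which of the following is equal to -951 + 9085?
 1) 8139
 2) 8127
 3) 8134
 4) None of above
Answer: 3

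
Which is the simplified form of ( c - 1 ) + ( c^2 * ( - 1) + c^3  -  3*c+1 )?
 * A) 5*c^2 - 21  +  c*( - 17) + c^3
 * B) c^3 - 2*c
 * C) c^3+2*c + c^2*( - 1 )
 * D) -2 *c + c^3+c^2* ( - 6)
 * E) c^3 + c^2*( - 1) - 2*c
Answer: E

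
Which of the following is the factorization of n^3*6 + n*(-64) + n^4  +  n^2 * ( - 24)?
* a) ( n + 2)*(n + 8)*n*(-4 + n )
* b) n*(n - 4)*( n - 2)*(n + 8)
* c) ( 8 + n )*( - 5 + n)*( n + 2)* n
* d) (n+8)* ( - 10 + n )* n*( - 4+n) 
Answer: a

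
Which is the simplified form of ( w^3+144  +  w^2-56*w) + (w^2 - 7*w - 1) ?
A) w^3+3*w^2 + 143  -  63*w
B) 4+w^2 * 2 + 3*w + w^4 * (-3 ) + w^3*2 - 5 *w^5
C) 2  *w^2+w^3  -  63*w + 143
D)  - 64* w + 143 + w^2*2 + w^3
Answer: C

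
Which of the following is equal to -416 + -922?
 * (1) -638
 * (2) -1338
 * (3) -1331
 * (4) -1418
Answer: 2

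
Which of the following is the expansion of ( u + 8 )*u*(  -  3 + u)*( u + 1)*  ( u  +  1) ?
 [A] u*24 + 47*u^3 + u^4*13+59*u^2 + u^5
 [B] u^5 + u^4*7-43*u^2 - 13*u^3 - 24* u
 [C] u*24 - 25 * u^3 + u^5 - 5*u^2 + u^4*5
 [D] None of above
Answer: B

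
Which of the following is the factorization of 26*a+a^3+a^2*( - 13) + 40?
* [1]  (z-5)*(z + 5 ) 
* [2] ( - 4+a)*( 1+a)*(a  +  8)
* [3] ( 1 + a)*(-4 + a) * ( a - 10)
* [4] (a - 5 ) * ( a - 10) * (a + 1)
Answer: 3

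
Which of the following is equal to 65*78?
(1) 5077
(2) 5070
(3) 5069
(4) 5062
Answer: 2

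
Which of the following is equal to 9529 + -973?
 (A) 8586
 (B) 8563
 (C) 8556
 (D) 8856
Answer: C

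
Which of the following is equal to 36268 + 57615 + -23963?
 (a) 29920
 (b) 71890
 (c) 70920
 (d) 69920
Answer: d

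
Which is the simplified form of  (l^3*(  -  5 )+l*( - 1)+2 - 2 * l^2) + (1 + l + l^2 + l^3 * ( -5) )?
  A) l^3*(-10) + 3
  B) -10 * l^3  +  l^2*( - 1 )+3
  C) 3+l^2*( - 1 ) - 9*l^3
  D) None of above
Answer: B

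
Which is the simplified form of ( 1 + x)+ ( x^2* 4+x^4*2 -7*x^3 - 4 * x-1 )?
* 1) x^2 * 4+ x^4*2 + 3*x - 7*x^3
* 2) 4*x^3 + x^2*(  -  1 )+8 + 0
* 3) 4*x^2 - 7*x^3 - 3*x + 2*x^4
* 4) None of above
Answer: 3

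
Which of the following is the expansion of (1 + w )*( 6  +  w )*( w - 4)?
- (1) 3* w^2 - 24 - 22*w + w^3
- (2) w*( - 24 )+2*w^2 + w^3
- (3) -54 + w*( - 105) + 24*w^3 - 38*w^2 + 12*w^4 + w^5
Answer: 1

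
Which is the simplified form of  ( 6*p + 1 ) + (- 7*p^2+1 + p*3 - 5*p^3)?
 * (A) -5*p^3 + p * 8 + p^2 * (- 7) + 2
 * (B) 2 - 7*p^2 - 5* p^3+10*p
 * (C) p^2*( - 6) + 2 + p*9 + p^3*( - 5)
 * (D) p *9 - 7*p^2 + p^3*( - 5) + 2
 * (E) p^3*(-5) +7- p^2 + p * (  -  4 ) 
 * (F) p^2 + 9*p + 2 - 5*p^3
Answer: D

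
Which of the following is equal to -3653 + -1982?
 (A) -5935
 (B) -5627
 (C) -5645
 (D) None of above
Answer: D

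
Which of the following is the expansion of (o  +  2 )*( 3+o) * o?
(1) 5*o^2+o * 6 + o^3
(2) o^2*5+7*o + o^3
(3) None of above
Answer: 1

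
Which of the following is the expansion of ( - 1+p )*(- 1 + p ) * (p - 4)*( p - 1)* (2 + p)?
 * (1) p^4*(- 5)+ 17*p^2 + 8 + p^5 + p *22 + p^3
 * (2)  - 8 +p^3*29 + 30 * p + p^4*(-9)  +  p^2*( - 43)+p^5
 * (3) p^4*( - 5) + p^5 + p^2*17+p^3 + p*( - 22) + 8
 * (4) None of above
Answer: 3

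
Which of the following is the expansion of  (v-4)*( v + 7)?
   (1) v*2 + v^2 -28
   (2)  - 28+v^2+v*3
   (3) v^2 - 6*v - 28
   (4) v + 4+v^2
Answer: 2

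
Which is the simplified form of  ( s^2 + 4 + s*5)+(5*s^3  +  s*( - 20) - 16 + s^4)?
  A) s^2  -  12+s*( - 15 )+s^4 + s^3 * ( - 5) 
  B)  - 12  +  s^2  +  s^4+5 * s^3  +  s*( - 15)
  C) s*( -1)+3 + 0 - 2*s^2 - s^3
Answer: B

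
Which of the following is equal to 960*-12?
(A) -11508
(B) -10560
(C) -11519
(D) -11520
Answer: D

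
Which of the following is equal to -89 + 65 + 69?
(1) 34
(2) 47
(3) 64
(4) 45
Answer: 4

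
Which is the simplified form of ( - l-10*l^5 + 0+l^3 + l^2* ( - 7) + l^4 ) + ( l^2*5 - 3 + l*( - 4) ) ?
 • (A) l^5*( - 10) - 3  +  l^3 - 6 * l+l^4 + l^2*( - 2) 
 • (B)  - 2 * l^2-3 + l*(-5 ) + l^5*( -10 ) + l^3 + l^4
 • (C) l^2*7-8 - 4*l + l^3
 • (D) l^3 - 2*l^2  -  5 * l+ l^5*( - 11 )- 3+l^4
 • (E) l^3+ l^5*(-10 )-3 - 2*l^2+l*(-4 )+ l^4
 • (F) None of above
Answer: B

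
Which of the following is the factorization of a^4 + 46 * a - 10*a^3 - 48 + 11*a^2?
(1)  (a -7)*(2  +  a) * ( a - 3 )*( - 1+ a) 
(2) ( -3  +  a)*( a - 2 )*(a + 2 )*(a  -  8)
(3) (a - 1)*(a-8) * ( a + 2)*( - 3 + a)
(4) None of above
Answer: 3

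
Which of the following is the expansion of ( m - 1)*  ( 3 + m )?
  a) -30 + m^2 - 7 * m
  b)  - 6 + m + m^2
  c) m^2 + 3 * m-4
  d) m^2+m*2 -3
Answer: d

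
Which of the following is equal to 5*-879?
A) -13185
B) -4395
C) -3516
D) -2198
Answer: B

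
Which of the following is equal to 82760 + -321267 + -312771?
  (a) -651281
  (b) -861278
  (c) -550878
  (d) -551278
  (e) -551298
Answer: d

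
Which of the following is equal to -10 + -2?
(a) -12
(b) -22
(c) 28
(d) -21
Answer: a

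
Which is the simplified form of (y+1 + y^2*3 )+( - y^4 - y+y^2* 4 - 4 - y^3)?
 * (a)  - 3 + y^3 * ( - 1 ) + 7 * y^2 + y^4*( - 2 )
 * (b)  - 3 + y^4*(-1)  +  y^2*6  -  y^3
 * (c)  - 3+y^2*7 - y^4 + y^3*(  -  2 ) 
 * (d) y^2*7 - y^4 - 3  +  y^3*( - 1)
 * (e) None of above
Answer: d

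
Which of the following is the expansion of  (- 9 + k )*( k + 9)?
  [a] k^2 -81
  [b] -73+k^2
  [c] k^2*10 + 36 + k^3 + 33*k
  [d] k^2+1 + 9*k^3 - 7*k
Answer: a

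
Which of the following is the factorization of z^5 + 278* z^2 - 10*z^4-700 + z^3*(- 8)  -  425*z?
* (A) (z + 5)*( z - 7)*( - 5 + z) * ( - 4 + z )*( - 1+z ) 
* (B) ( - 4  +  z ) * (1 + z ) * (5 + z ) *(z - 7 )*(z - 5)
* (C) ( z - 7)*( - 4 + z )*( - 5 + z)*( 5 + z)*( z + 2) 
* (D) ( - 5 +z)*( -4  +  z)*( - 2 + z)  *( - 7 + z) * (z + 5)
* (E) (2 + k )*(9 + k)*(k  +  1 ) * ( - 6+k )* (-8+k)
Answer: B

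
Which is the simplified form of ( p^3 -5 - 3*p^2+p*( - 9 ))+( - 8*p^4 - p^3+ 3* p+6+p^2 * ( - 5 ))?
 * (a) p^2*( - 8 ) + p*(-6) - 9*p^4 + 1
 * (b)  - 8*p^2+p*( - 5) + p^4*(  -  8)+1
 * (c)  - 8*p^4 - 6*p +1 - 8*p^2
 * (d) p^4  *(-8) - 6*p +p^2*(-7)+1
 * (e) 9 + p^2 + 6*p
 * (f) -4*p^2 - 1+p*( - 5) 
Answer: c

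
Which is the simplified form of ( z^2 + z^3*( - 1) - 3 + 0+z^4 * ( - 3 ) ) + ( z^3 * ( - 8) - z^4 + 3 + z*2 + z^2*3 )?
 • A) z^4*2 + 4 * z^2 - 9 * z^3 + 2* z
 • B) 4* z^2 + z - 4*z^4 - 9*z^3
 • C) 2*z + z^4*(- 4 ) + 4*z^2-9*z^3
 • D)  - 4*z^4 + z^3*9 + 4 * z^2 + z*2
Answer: C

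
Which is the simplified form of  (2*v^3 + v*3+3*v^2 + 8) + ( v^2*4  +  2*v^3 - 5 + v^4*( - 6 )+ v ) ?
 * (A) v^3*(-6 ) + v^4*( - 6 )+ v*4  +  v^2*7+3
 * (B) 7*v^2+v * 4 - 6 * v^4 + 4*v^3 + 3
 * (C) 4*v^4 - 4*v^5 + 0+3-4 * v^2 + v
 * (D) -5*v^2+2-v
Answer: B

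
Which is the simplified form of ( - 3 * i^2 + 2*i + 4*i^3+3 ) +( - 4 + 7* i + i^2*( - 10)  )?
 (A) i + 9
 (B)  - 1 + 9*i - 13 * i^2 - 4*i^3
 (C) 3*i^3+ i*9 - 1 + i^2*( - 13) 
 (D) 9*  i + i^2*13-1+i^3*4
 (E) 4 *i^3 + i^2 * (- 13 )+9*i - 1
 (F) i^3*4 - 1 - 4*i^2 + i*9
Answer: E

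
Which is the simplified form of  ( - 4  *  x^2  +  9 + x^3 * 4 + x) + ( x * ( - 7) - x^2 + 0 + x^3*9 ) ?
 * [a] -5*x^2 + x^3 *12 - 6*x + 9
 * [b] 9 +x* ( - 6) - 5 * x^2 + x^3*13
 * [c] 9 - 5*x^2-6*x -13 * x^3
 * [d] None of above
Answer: b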